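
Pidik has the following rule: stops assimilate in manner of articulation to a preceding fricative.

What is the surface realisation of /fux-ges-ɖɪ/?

The rule targets /g/ (voiced velar stop), which sits after the trigger /x/ (fricative).
Changing only its manner to fricative gives [ɣ] — the voiced velar fricative.
The same rule applies at the second boundary: /ɖ/ → [ʐ] next to /s/.

[fuxɣesʐɪ]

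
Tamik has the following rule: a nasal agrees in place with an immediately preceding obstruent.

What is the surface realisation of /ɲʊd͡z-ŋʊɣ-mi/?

/ŋ/ is a voiced velar nasal. The preceding trigger /d͡z/ is alveolar, so /ŋ/ must become alveolar as well.
Changing only its place to alveolar gives [n] — the voiced alveolar nasal.
At the second juncture, /m/ likewise becomes [ŋ] adjacent to /ɣ/.

[ɲʊd͡znʊɣŋi]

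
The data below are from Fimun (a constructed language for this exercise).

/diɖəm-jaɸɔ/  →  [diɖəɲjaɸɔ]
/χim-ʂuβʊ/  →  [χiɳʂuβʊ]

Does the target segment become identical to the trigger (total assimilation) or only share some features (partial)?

partial assimilation

Underlying /m/ is realised as [ɲ] next to /j/; /j/ itself does not change.
The change bilabial → palatal matches the place of the following /j/, identifying this as place assimilation.
Manner and voice are unchanged, so the assimilation is partial, not total.
The same holds elsewhere in the data: /m/ → [ɳ] before /ʂ/ (bilabial → retroflex, matching retroflex) — only place changes, and always toward the following segment.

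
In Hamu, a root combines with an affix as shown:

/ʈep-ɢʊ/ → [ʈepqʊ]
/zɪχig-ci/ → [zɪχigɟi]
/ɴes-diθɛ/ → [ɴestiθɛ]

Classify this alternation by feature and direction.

Underlying /ɢ/ is realised as [q] next to /p/; /p/ itself does not change.
The change voiced → voiceless matches the voicing of the preceding /p/, identifying this as voicing assimilation.
Place and manner are unchanged, so the assimilation is partial, not total.
Checking the remaining alternations: /c/ → [ɟ] after /g/ (voiceless → voiced, matching voiced); /d/ → [t] after /s/ (voiced → voiceless, matching voiceless) — only voicing changes, and always toward the preceding segment.
The trigger is the preceding segment, so the direction is progressive (perseverative).

progressive voicing assimilation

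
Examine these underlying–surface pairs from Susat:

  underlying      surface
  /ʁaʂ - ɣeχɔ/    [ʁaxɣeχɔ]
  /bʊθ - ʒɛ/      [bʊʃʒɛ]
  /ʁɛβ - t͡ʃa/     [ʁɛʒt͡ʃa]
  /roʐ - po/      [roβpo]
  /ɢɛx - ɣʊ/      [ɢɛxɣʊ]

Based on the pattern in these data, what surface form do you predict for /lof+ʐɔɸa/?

The data show regressive place assimilation: /ʂ/ → [x] before /ɣ/; /θ/ → [ʃ] before /ʒ/; /β/ → [ʒ] before /t͡ʃ/; /ʐ/ → [β] before /p/. In each pair only place changes, matching the following consonant, while manner and voice stay constant.
No alternation appears in [ɢɛxɣʊ]: there the adjacent consonants already agree in place (/x/ and /ɣ/ are both velar), so this form is consistent with the same rule.
/f/ is a voiceless labiodental fricative. The following trigger /ʐ/ is retroflex, so /f/ must become retroflex as well.
The voiceless retroflex fricative is [ʂ], so /f/ → [ʂ].

[loʂʐɔɸa]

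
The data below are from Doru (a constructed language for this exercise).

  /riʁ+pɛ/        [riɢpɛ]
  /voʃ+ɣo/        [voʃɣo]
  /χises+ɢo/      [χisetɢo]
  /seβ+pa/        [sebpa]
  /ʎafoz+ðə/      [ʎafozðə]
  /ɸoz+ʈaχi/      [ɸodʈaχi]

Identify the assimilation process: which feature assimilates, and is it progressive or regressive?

regressive manner assimilation

Underlying /ʁ/ is realised as [ɢ] next to /p/; /p/ itself does not change.
The change fricative → stop matches the manner of the following /p/, identifying this as manner assimilation.
Place and voice are unchanged, so the assimilation is partial, not total.
The same holds elsewhere in the data: /s/ → [t] before /ɢ/ (fricative → stop, matching a stop); /β/ → [b] before /p/ (fricative → stop, matching a stop); /z/ → [d] before /ʈ/ (fricative → stop, matching a stop) — only manner changes, and always toward the following segment.
Nothing changes in [voʃɣo], [ʎafozðə]: there the adjacent consonants already agree in manner (/ʃ/ and /ɣ/ are both fricatives; /z/ and /ð/ are both fricatives), so these forms are consistent with the same rule.
Since the segment that changes precedes the conditioning segment, the assimilation is regressive.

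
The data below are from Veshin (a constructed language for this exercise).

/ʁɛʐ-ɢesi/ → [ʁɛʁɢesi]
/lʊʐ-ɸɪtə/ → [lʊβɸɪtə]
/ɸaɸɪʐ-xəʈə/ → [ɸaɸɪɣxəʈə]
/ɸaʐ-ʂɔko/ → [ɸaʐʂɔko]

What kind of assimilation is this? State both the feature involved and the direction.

regressive place assimilation

The segment that alternates is /ʐ/, which surfaces as [ʁ] when adjacent to /ɢ/.
/ʐ/ is retroflex while /ɢ/ is uvular; the output [ʁ] is uvular, matching the trigger — so the feature that spreads is place.
Manner and voice are unchanged, so the assimilation is partial, not total.
Checking the remaining alternations: /ʐ/ → [β] before /ɸ/ (retroflex → bilabial, matching bilabial); /ʐ/ → [ɣ] before /x/ (retroflex → velar, matching velar) — only place changes, and always toward the following segment.
Nothing changes in [ɸaʐʂɔko]: there the adjacent consonants already agree in place (/ʐ/ and /ʂ/ are both retroflex), so this form is consistent with the same rule.
Since the segment that changes precedes the conditioning segment, the assimilation is regressive.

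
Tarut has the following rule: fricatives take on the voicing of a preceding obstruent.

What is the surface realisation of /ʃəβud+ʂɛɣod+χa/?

[ʃəβudʐɛɣodʁa]

/ʂ/ is a voiceless retroflex fricative. The preceding trigger /d/ is voiced, so /ʂ/ must become voiced as well.
A voiced retroflex fricative is [ʐ], so the surface segment is [ʐ].
At the second juncture, /χ/ likewise becomes [ʁ] adjacent to /d/.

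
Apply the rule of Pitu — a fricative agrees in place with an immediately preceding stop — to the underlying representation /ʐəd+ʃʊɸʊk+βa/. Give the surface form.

[ʐədsʊɸʊkɣa]

The rule targets /ʃ/ (voiceless postalveolar fricative), which sits after the trigger /d/ (alveolar).
A voiceless alveolar fricative is [s], so the surface segment is [s].
The same rule applies at the second boundary: /β/ → [ɣ] next to /k/.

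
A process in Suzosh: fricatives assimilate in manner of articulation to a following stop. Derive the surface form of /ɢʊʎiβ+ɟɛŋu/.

[ɢʊʎibɟɛŋu]

/β/ is a voiced bilabial fricative. The following trigger /ɟ/ is a stop, so /β/ must become a stop as well.
Changing only its manner to stop gives [b] — the voiced bilabial stop.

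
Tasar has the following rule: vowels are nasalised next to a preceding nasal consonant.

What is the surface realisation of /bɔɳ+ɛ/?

/ɛ/ sits next to the nasal /ɳ/ and is therefore nasalised to [ɛ̃].

[bɔɳɛ̃]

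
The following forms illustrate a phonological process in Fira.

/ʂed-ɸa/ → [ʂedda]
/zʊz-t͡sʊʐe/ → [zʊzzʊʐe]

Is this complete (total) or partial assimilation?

total assimilation

Comparing underlying and surface forms, /ɸ/ → [d] is the alternation; the neighbouring /d/ is constant.
The output [d] is identical to the trigger /d/ — every feature (place, manner, voicing) has been copied — so this is total assimilation.
The remaining alternation confirms this: /t͡s/ → [z] after /z/ — in each case the output is a copy of the preceding consonant.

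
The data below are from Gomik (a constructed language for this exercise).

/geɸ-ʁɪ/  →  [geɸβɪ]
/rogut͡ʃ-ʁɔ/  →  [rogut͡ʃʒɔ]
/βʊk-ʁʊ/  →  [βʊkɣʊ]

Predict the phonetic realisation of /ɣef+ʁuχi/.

The data show progressive place assimilation: /ʁ/ → [β] after /ɸ/; /ʁ/ → [ʒ] after /t͡ʃ/; /ʁ/ → [ɣ] after /k/. In each pair only place changes, matching the preceding consonant, while manner and voice stay constant.
The rule targets /ʁ/ (voiced uvular fricative), which sits after the trigger /f/ (labiodental).
Changing only its place to labiodental gives [v] — the voiced labiodental fricative.

[ɣefvuχi]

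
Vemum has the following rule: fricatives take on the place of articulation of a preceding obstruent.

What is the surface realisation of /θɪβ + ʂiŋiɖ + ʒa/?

/ʂ/ is a voiceless retroflex fricative. The preceding trigger /β/ is bilabial, so /ʂ/ must become bilabial as well.
Changing only its place to bilabial gives [ɸ] — the voiceless bilabial fricative.
At the second juncture, /ʒ/ likewise becomes [ʐ] adjacent to /ɖ/.

[θɪβɸiŋiɖʐa]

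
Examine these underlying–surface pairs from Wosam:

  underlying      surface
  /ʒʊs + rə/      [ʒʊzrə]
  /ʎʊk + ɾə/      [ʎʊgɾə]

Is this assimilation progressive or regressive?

regressive

The segment that alternates is /s/, which surfaces as [z] when adjacent to /r/.
/s/ is voiceless while /r/ is voiced; the output [z] is voiced, matching the trigger — so the feature that spreads is voicing.
The same holds elsewhere in the data: /k/ → [g] before /ɾ/ (voiceless → voiced, matching voiced) — only voicing changes, and always toward the following segment.
Since the segment that changes precedes the conditioning segment, the assimilation is regressive.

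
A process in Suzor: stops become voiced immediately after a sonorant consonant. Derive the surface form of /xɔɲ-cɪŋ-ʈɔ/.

/c/ is a voiceless palatal stop. The preceding trigger /ɲ/ is voiced, so /c/ must become voiced as well.
Changing only its voicing to voiced gives [ɟ] — the voiced palatal stop.
At the second juncture, /ʈ/ likewise becomes [ɖ] adjacent to /ŋ/.

[xɔɲɟɪŋɖɔ]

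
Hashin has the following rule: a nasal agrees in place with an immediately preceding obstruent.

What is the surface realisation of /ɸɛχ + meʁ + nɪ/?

/m/ is a voiced bilabial nasal. The preceding trigger /χ/ is uvular, so /m/ must become uvular as well.
A voiced uvular nasal is [ɴ], so the surface segment is [ɴ].
The same rule applies at the second boundary: /n/ → [ɴ] next to /ʁ/.

[ɸɛχɴeʁɴɪ]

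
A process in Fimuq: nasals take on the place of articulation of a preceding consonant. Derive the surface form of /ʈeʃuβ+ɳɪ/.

[ʈeʃuβmɪ]

The rule targets /ɳ/ (voiced retroflex nasal), which sits after the trigger /β/ (bilabial).
A voiced bilabial nasal is [m], so the surface segment is [m].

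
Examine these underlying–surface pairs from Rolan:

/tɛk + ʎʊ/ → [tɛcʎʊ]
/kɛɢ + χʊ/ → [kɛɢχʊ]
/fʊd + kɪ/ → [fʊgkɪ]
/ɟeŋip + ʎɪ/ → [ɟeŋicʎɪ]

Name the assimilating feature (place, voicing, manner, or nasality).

Comparing underlying and surface forms, /k/ → [c] is the alternation; the neighbouring /ʎ/ is constant.
The change velar → palatal matches the place of the following /ʎ/, identifying this as place assimilation.
The other alternating forms pattern the same way: /d/ → [g] before /k/ (alveolar → velar, matching velar); /p/ → [c] before /ʎ/ (bilabial → palatal, matching palatal) — only place changes, and always toward the following segment.
Nothing changes in [kɛɢχʊ]: there the adjacent consonants already agree in place (/ɢ/ and /χ/ are both uvular), so this form is consistent with the same rule.

place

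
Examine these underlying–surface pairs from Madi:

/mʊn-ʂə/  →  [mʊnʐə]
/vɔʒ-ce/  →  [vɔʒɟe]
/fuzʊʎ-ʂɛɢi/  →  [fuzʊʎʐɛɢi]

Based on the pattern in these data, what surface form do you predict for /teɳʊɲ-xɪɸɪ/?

[teɳʊɲɣɪɸɪ]

The data show progressive voicing assimilation: /ʂ/ → [ʐ] after /n/; /c/ → [ɟ] after /ʒ/; /ʂ/ → [ʐ] after /ʎ/. In each pair only voicing changes, matching the preceding consonant, while place and manner stay constant.
The rule targets /x/ (voiceless velar fricative), which sits after the trigger /ɲ/ (voiced).
A voiced velar fricative is [ɣ], so the surface segment is [ɣ].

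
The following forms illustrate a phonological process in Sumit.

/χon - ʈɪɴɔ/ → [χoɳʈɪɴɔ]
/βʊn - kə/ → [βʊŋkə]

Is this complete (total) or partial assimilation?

partial assimilation

Comparing underlying and surface forms, /n/ → [ɳ] is the alternation; the neighbouring /ʈ/ is constant.
/n/ is alveolar while /ʈ/ is retroflex; the output [ɳ] is retroflex, matching the trigger — so the feature that spreads is place.
Manner and voice are unchanged, so the assimilation is partial, not total.
The same holds elsewhere in the data: /n/ → [ŋ] before /k/ (alveolar → velar, matching velar) — only place changes, and always toward the following segment.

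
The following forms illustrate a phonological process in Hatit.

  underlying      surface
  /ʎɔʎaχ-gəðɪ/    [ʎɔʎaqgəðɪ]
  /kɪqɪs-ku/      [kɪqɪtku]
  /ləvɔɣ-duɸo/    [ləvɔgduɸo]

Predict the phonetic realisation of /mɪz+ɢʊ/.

[mɪdɢʊ]

The data show regressive manner assimilation: /χ/ → [q] before /g/; /s/ → [t] before /k/; /ɣ/ → [g] before /d/. In each pair only manner changes, matching the following consonant, while place and voice stay constant.
/z/ is a voiced alveolar fricative. The following trigger /ɢ/ is a stop, so /z/ must become a stop as well.
The voiced alveolar stop is [d], so /z/ → [d].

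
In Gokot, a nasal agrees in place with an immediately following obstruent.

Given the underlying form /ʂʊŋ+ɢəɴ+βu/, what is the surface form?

/ŋ/ is a voiced velar nasal. The following trigger /ɢ/ is uvular, so /ŋ/ must become uvular as well.
The voiced uvular nasal is [ɴ], so /ŋ/ → [ɴ].
At the second juncture, /ɴ/ likewise becomes [m] adjacent to /β/.

[ʂʊɴɢəmβu]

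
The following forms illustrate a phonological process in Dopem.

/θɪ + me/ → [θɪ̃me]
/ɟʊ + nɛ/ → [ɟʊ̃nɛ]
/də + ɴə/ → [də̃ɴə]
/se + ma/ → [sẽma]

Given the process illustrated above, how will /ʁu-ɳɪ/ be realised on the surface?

[ʁũɳɪ]

The data show regressive nasality assimilation (vowel nasalisation): /ɪ/ → [ɪ̃] before /m/; /ʊ/ → [ʊ̃] before /n/; /ə/ → [ə̃] before /ɴ/; /e/ → [ẽ] before /m/ — a vowel is nasalised by an immediately following nasal consonant.
The vowel /u/ is adjacent to the following nasal /ɳ/, so it acquires [+nasal] and surfaces as [ũ].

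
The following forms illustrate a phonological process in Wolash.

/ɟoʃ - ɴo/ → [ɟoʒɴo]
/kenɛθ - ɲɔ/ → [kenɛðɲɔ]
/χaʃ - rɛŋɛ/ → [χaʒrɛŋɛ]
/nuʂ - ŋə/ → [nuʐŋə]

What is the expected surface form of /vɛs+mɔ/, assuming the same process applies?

[vɛzmɔ]

The data show regressive voicing assimilation: /ʃ/ → [ʒ] before /ɴ/; /θ/ → [ð] before /ɲ/; /ʃ/ → [ʒ] before /r/; /ʂ/ → [ʐ] before /ŋ/. In each pair only voicing changes, matching the following consonant, while place and manner stay constant.
/s/ is a voiceless alveolar fricative. The following trigger /m/ is voiced, so /s/ must become voiced as well.
The voiced alveolar fricative is [z], so /s/ → [z].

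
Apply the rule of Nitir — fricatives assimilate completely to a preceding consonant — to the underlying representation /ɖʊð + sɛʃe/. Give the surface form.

/s/ is the segment targeted by the rule; it sits immediately after /ð/, so it assimilates completely and surfaces as [ð].

[ɖʊððɛʃe]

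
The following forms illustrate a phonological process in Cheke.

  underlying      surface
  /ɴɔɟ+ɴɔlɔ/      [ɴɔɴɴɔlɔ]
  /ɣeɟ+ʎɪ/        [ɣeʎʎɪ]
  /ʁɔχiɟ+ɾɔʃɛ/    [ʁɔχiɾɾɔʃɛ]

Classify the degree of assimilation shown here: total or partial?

The segment that alternates is /ɟ/, which surfaces as [ɴ] when adjacent to /ɴ/.
The output [ɴ] is identical to the trigger /ɴ/ — every feature (place, manner, voicing) has been copied — so this is total assimilation.
The remaining alternations confirm this: /ɟ/ → [ʎ] before /ʎ/; /ɟ/ → [ɾ] before /ɾ/ — in each case the output is a copy of the following consonant.

total assimilation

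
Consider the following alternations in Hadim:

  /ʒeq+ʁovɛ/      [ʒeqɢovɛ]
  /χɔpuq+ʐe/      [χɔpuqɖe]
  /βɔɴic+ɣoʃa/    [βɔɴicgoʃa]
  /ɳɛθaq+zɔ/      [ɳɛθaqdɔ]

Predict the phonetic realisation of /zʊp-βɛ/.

[zʊpbɛ]

The data show progressive manner assimilation: /ʁ/ → [ɢ] after /q/; /ʐ/ → [ɖ] after /q/; /ɣ/ → [g] after /c/; /z/ → [d] after /q/. In each pair only manner changes, matching the preceding consonant, while place and voice stay constant.
/β/ is a voiced bilabial fricative. The preceding trigger /p/ is a stop, so /β/ must become a stop as well.
The voiced bilabial stop is [b], so /β/ → [b].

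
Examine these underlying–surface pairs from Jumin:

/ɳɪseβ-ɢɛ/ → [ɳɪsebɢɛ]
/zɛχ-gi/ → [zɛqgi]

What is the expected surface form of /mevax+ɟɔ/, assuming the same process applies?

The data show regressive manner assimilation: /β/ → [b] before /ɢ/; /χ/ → [q] before /g/. In each pair only manner changes, matching the following consonant, while place and voice stay constant.
The rule targets /x/ (voiceless velar fricative), which sits before the trigger /ɟ/ (stop).
A voiceless velar stop is [k], so the surface segment is [k].

[mevakɟɔ]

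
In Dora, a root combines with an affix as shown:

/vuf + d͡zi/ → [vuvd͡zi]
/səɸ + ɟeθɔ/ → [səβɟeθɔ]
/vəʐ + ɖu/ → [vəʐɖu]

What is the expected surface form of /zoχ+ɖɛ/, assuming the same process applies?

[zoʁɖɛ]

The data show regressive voicing assimilation: /f/ → [v] before /d͡z/; /ɸ/ → [β] before /ɟ/. In each pair only voicing changes, matching the following consonant, while place and manner stay constant.
Nothing changes in [vəʐɖu]: there the adjacent consonants already agree in voicing (/ʐ/ and /ɖ/ are both voiced), so this form is consistent with the same rule.
/χ/ is a voiceless uvular fricative. The following trigger /ɖ/ is voiced, so /χ/ must become voiced as well.
A voiced uvular fricative is [ʁ], so the surface segment is [ʁ].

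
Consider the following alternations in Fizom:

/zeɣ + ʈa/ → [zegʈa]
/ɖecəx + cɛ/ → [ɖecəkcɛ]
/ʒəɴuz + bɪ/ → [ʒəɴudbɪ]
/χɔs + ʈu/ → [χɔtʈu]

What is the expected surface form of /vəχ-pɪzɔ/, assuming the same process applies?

[vəqpɪzɔ]

The data show regressive manner assimilation: /ɣ/ → [g] before /ʈ/; /x/ → [k] before /c/; /z/ → [d] before /b/; /s/ → [t] before /ʈ/. In each pair only manner changes, matching the following consonant, while place and voice stay constant.
The rule targets /χ/ (voiceless uvular fricative), which sits before the trigger /p/ (stop).
A voiceless uvular stop is [q], so the surface segment is [q].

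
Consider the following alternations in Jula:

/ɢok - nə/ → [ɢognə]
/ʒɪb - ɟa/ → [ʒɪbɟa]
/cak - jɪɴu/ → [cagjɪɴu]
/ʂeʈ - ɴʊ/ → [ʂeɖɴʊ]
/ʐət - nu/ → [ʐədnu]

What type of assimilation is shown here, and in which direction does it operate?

regressive voicing assimilation

The segment that alternates is /k/, which surfaces as [g] when adjacent to /n/.
/k/ is voiceless while /n/ is voiced; the output [g] is voiced, matching the trigger — so the feature that spreads is voicing.
Place and manner are unchanged, so the assimilation is partial, not total.
The other alternating forms pattern the same way: /k/ → [g] before /j/ (voiceless → voiced, matching voiced); /ʈ/ → [ɖ] before /ɴ/ (voiceless → voiced, matching voiced); /t/ → [d] before /n/ (voiceless → voiced, matching voiced) — only voicing changes, and always toward the following segment.
Nothing changes in [ʒɪbɟa]: there the adjacent consonants already agree in voicing (/b/ and /ɟ/ are both voiced), so this form is consistent with the same rule.
The trigger is the following segment, so the direction is regressive (anticipatory).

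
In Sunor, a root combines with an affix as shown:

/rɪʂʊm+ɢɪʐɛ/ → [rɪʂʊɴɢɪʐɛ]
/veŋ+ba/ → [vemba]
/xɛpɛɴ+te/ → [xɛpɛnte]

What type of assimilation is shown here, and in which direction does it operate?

regressive place assimilation

The segment that alternates is /m/, which surfaces as [ɴ] when adjacent to /ɢ/.
/m/ is bilabial while /ɢ/ is uvular; the output [ɴ] is uvular, matching the trigger — so the feature that spreads is place.
Manner and voice are unchanged, so the assimilation is partial, not total.
Checking the remaining alternations: /ŋ/ → [m] before /b/ (velar → bilabial, matching bilabial); /ɴ/ → [n] before /t/ (uvular → alveolar, matching alveolar) — only place changes, and always toward the following segment.
Since the segment that changes precedes the conditioning segment, the assimilation is regressive.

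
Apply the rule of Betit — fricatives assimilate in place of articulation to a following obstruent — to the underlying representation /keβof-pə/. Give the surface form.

The rule targets /f/ (voiceless labiodental fricative), which sits before the trigger /p/ (bilabial).
Changing only its place to bilabial gives [ɸ] — the voiceless bilabial fricative.

[keβoɸpə]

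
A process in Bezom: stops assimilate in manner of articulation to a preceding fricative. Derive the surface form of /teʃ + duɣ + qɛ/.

The rule targets /d/ (voiced alveolar stop), which sits after the trigger /ʃ/ (fricative).
The voiced alveolar fricative is [z], so /d/ → [z].
At the second juncture, /q/ likewise becomes [χ] adjacent to /ɣ/.

[teʃzuɣχɛ]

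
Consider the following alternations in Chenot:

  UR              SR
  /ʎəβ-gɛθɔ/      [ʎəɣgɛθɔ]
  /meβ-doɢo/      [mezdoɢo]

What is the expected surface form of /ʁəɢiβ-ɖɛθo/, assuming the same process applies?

The data show regressive place assimilation: /β/ → [ɣ] before /g/; /β/ → [z] before /d/. In each pair only place changes, matching the following consonant, while manner and voice stay constant.
/β/ is a voiced bilabial fricative. The following trigger /ɖ/ is retroflex, so /β/ must become retroflex as well.
A voiced retroflex fricative is [ʐ], so the surface segment is [ʐ].

[ʁəɢiʐɖɛθo]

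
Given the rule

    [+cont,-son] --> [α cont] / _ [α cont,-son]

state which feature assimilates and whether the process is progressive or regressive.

The rule copies [cont] (continuancy) from the environment onto the target fricatives; since [±cont] encodes the stop/fricative manner contrast, the assimilating dimension is manner.
Since the environment is written after the underscore, the trigger follows the target; the direction is regressive.

regressive manner assimilation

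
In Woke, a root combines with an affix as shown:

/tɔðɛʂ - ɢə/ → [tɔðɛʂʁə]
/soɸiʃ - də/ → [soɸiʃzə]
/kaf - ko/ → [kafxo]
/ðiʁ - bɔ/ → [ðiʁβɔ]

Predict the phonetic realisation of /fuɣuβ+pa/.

[fuɣuβɸa]

The data show progressive manner assimilation: /ɢ/ → [ʁ] after /ʂ/; /d/ → [z] after /ʃ/; /k/ → [x] after /f/; /b/ → [β] after /ʁ/. In each pair only manner changes, matching the preceding consonant, while place and voice stay constant.
/p/ is a voiceless bilabial stop. The preceding trigger /β/ is a fricative, so /p/ must become a fricative as well.
Changing only its manner to fricative gives [ɸ] — the voiceless bilabial fricative.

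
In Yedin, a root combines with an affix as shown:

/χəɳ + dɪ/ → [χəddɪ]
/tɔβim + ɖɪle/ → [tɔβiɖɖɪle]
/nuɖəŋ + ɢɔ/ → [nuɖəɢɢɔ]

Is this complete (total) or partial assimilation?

total assimilation

The segment that alternates is /ɳ/, which surfaces as [d] when adjacent to /d/.
The output [d] is identical to the trigger /d/ — every feature (place, manner, voicing) has been copied — so this is total assimilation.
The other forms behave the same way: /m/ → [ɖ] before /ɖ/; /ŋ/ → [ɢ] before /ɢ/ — in each case the output is a copy of the following consonant.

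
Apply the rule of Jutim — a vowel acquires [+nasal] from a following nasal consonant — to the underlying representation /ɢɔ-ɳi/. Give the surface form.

/ɔ/ sits next to the nasal /ɳ/ and is therefore nasalised to [ɔ̃].

[ɢɔ̃ɳi]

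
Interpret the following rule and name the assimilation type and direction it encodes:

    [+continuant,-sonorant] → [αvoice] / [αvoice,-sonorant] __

The shared variable α links the value of [voice] on the target to the same value on the neighbouring segment, so voicing is the feature that assimilates.
Since the environment is written before the underscore, the trigger precedes the target; the direction is progressive.

progressive voicing assimilation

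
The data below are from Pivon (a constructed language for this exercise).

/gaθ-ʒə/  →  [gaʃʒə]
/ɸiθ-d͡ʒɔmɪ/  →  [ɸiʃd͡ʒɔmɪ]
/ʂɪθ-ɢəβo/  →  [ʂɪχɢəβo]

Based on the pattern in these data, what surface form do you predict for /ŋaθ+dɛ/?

The data show regressive place assimilation: /θ/ → [ʃ] before /ʒ/; /θ/ → [ʃ] before /d͡ʒ/; /θ/ → [χ] before /ɢ/. In each pair only place changes, matching the following consonant, while manner and voice stay constant.
The rule targets /θ/ (voiceless dental fricative), which sits before the trigger /d/ (alveolar).
Changing only its place to alveolar gives [s] — the voiceless alveolar fricative.

[ŋasdɛ]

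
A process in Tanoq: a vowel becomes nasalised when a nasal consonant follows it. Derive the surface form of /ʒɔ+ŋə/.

[ʒɔ̃ŋə]

The vowel /ɔ/ is adjacent to the following nasal /ŋ/, so it acquires [+nasal] and surfaces as [ɔ̃].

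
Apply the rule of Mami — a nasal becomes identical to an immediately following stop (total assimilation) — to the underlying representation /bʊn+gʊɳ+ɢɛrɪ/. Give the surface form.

[bʊggʊɢɢɛrɪ]

/n/ is the segment targeted by the rule; it sits immediately before /g/, so it assimilates completely and surfaces as [g].
The same rule applies at the second boundary: /ɳ/ → [ɢ] next to /ɢ/.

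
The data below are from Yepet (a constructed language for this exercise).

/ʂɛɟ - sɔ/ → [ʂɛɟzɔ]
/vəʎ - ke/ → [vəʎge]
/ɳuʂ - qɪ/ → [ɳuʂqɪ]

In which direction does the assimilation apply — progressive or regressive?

progressive

Comparing underlying and surface forms, /s/ → [z] is the alternation; the neighbouring /ɟ/ is constant.
/s/ is voiceless while /ɟ/ is voiced; the output [z] is voiced, matching the trigger — so the feature that spreads is voicing.
The other alternating form patterns the same way: /k/ → [g] after /ʎ/ (voiceless → voiced, matching voiced) — only voicing changes, and always toward the preceding segment.
Nothing changes in [ɳuʂqɪ]: there the adjacent consonants already agree in voicing (/q/ and /ʂ/ are both voiceless), so this form is consistent with the same rule.
Since the segment that changes follows the conditioning segment, the assimilation is progressive.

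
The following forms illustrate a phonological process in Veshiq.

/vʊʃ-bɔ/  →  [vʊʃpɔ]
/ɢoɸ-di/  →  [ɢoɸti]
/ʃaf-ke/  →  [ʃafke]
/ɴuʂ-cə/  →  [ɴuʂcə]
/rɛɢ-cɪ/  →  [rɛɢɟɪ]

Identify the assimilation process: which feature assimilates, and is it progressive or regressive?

Underlying /b/ is realised as [p] next to /ʃ/; /ʃ/ itself does not change.
The change voiced → voiceless matches the voicing of the preceding /ʃ/, identifying this as voicing assimilation.
Place and manner are unchanged, so the assimilation is partial, not total.
The other alternating forms pattern the same way: /d/ → [t] after /ɸ/ (voiced → voiceless, matching voiceless); /c/ → [ɟ] after /ɢ/ (voiceless → voiced, matching voiced) — only voicing changes, and always toward the preceding segment.
Nothing changes in [ʃafke], [ɴuʂcə]: there the adjacent consonants already agree in voicing (/k/ and /f/ are both voiceless; /c/ and /ʂ/ are both voiceless), so these forms are consistent with the same rule.
Since the segment that changes follows the conditioning segment, the assimilation is progressive.

progressive voicing assimilation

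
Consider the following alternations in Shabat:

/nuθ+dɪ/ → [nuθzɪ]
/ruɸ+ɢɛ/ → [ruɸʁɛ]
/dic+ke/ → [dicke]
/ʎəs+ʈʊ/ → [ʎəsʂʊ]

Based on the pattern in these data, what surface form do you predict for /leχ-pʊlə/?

The data show progressive manner assimilation: /d/ → [z] after /θ/; /ɢ/ → [ʁ] after /ɸ/; /ʈ/ → [ʂ] after /s/. In each pair only manner changes, matching the preceding consonant, while place and voice stay constant.
No alternation appears in [dicke]: there the adjacent consonants already agree in manner (/k/ and /c/ are both stops), so this form is consistent with the same rule.
The rule targets /p/ (voiceless bilabial stop), which sits after the trigger /χ/ (fricative).
The voiceless bilabial fricative is [ɸ], so /p/ → [ɸ].

[leχɸʊlə]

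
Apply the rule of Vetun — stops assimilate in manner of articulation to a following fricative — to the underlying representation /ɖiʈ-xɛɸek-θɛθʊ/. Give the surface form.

The rule targets /ʈ/ (voiceless retroflex stop), which sits before the trigger /x/ (fricative).
A voiceless retroflex fricative is [ʂ], so the surface segment is [ʂ].
At the second juncture, /k/ likewise becomes [x] adjacent to /θ/.

[ɖiʂxɛɸexθɛθʊ]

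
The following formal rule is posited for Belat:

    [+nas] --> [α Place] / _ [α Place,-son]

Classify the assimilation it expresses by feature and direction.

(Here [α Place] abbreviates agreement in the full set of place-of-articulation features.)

regressive place assimilation

The rule copies the place features (abbreviated [Place]) from the environment onto the target, so the assimilating feature is place.
The conditioning segment sits to the right of the focus bar, meaning the trigger follows the segment that changes — regressive assimilation.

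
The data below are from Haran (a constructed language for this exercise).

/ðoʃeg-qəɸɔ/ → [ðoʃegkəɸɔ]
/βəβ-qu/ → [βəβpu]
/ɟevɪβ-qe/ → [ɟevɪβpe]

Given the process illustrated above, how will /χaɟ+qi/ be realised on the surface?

[χaɟci]

The data show progressive place assimilation: /q/ → [k] after /g/; /q/ → [p] after /β/. In each pair only place changes, matching the preceding consonant, while manner and voice stay constant.
The rule targets /q/ (voiceless uvular stop), which sits after the trigger /ɟ/ (palatal).
A voiceless palatal stop is [c], so the surface segment is [c].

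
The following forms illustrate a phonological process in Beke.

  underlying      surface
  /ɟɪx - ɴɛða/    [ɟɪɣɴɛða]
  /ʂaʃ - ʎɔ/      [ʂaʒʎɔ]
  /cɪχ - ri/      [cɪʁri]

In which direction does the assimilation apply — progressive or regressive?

regressive

Underlying /x/ is realised as [ɣ] next to /ɴ/; /ɴ/ itself does not change.
The change voiceless → voiced matches the voicing of the following /ɴ/, identifying this as voicing assimilation.
The same holds elsewhere in the data: /ʃ/ → [ʒ] before /ʎ/ (voiceless → voiced, matching voiced); /χ/ → [ʁ] before /r/ (voiceless → voiced, matching voiced) — only voicing changes, and always toward the following segment.
Since the segment that changes precedes the conditioning segment, the assimilation is regressive.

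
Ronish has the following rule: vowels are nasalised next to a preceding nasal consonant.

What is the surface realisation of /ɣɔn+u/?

[ɣɔnũ]

/u/ sits next to the nasal /n/ and is therefore nasalised to [ũ].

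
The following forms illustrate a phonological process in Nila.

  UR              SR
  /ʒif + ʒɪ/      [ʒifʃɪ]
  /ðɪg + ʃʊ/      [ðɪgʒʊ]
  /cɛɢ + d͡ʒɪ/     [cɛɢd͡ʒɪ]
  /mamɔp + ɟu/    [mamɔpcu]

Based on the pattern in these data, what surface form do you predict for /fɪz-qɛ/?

[fɪzɢɛ]

The data show progressive voicing assimilation: /ʒ/ → [ʃ] after /f/; /ʃ/ → [ʒ] after /g/; /ɟ/ → [c] after /p/. In each pair only voicing changes, matching the preceding consonant, while place and manner stay constant.
No alternation appears in [cɛɢd͡ʒɪ]: there the adjacent consonants already agree in voicing (/d͡ʒ/ and /ɢ/ are both voiced), so this form is consistent with the same rule.
The rule targets /q/ (voiceless uvular stop), which sits after the trigger /z/ (voiced).
The voiced uvular stop is [ɢ], so /q/ → [ɢ].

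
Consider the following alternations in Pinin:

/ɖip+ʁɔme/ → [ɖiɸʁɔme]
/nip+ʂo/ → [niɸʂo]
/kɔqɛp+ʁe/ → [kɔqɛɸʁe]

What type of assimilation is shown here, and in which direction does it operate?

regressive manner assimilation

The segment that alternates is /p/, which surfaces as [ɸ] when adjacent to /ʁ/.
The change stop → fricative matches the manner of the following /ʁ/, identifying this as manner assimilation.
Place and voice are unchanged, so the assimilation is partial, not total.
Checking the remaining alternation: /p/ → [ɸ] before /ʂ/ (stop → fricative, matching a fricative) — only manner changes, and always toward the following segment.
The trigger is the following segment, so the direction is regressive (anticipatory).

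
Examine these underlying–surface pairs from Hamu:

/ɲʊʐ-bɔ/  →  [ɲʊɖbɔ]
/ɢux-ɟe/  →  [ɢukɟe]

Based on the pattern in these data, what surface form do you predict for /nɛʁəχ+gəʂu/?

The data show regressive manner assimilation: /ʐ/ → [ɖ] before /b/; /x/ → [k] before /ɟ/. In each pair only manner changes, matching the following consonant, while place and voice stay constant.
/χ/ is a voiceless uvular fricative. The following trigger /g/ is a stop, so /χ/ must become a stop as well.
Changing only its manner to stop gives [q] — the voiceless uvular stop.

[nɛʁəqgəʂu]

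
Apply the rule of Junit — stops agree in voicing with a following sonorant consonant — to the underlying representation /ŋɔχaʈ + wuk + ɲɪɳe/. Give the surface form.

[ŋɔχaɖwugɲɪɳe]

The rule targets /ʈ/ (voiceless retroflex stop), which sits before the trigger /w/ (voiced).
The voiced retroflex stop is [ɖ], so /ʈ/ → [ɖ].
The same rule applies at the second boundary: /k/ → [g] next to /ɲ/.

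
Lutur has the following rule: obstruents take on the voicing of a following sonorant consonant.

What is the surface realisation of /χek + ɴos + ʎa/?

/k/ is a voiceless velar stop. The following trigger /ɴ/ is voiced, so /k/ must become voiced as well.
A voiced velar stop is [g], so the surface segment is [g].
The same rule applies at the second boundary: /s/ → [z] next to /ʎ/.

[χegɴozʎa]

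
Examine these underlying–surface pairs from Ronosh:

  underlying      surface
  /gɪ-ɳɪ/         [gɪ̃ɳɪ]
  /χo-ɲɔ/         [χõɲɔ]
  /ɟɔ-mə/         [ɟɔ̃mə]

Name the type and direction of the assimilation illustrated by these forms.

The vowel /ɪ/ surfaces as nasalised [ɪ̃] next to the following nasal /ɳ/ — it has acquired the [+nasal] feature of its neighbour.
Likewise in the remaining data: /o/ → [õ] before /ɲ/; /ɔ/ → [ɔ̃] before /m/ — each time a vowel is nasalised next to a following nasal.
Because the conditioning nasal is to the right of the vowel that changes, the process is regressive (anticipatory).

regressive nasality assimilation (vowel nasalisation)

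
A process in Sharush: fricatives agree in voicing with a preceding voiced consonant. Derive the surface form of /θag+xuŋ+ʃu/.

[θagɣuŋʒu]

/x/ is a voiceless velar fricative. The preceding trigger /g/ is voiced, so /x/ must become voiced as well.
The voiced velar fricative is [ɣ], so /x/ → [ɣ].
The same rule applies at the second boundary: /ʃ/ → [ʒ] next to /ŋ/.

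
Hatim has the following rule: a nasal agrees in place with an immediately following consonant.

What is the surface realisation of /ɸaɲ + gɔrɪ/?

The rule targets /ɲ/ (voiced palatal nasal), which sits before the trigger /g/ (velar).
The voiced velar nasal is [ŋ], so /ɲ/ → [ŋ].

[ɸaŋgɔrɪ]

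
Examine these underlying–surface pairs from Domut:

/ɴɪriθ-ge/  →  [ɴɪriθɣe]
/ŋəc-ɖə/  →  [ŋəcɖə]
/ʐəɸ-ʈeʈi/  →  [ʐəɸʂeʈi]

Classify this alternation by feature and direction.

Underlying /g/ is realised as [ɣ] next to /θ/; /θ/ itself does not change.
The change stop → fricative matches the manner of the preceding /θ/, identifying this as manner assimilation.
Place and voice are unchanged, so the assimilation is partial, not total.
The same holds elsewhere in the data: /ʈ/ → [ʂ] after /ɸ/ (stop → fricative, matching a fricative) — only manner changes, and always toward the preceding segment.
Nothing changes in [ŋəcɖə]: there the adjacent consonants already agree in manner (/ɖ/ and /c/ are both stops), so this form is consistent with the same rule.
The trigger is the preceding segment, so the direction is progressive (perseverative).

progressive manner assimilation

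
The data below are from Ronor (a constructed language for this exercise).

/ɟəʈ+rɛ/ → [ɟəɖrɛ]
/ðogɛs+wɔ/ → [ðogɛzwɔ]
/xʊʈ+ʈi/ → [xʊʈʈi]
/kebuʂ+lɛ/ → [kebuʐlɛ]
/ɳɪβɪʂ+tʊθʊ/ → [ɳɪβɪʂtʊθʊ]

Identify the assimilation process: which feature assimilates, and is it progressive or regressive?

The segment that alternates is /ʈ/, which surfaces as [ɖ] when adjacent to /r/.
/ʈ/ is voiceless while /r/ is voiced; the output [ɖ] is voiced, matching the trigger — so the feature that spreads is voicing.
Place and manner are unchanged, so the assimilation is partial, not total.
The other alternating forms pattern the same way: /s/ → [z] before /w/ (voiceless → voiced, matching voiced); /ʂ/ → [ʐ] before /l/ (voiceless → voiced, matching voiced) — only voicing changes, and always toward the following segment.
No alternation appears in [xʊʈʈi], [ɳɪβɪʂtʊθʊ]: there the adjacent consonants already agree in voicing (/ʈ/ and /ʈ/ are both voiceless; /ʂ/ and /t/ are both voiceless), so these forms are consistent with the same rule.
Since the segment that changes precedes the conditioning segment, the assimilation is regressive.

regressive voicing assimilation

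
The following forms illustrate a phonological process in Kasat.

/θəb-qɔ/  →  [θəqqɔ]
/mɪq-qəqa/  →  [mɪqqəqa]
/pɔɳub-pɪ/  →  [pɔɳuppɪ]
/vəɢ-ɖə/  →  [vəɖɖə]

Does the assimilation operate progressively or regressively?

Comparing underlying and surface forms, /b/ → [q] is the alternation; the neighbouring /q/ is constant.
The output [q] is identical to the trigger /q/ — every feature (place, manner, voicing) has been copied — so this is total assimilation.
The remaining alternations confirm this: /b/ → [p] before /p/; /ɢ/ → [ɖ] before /ɖ/ — in each case the output is a copy of the following consonant.
In [mɪqqəqa] the two consonants at the boundary are already identical (/q/ + /q/), so the rule applies vacuously and nothing changes.
Since the segment that changes precedes the conditioning segment, the assimilation is regressive.

regressive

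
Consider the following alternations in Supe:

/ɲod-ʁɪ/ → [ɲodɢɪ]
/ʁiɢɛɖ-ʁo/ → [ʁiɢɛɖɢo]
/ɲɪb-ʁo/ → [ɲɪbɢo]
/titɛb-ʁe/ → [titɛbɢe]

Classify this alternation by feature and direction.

progressive manner assimilation

Comparing underlying and surface forms, /ʁ/ → [ɢ] is the alternation; the neighbouring /d/ is constant.
/ʁ/ is a fricative while /d/ is a stop; the output [ɢ] is a stop, matching the trigger — so the feature that spreads is manner.
Place and voice are unchanged, so the assimilation is partial, not total.
The same holds elsewhere in the data: /ʁ/ → [ɢ] after /ɖ/ (fricative → stop, matching a stop); /ʁ/ → [ɢ] after /b/ (fricative → stop, matching a stop) — only manner changes, and always toward the preceding segment.
Since the segment that changes follows the conditioning segment, the assimilation is progressive.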